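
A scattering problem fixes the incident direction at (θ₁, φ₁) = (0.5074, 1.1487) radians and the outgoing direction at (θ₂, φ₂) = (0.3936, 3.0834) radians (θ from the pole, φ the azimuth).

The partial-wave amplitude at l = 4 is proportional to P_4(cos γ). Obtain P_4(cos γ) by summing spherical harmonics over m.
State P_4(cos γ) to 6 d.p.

Term-by-term m-sum for l=4 (normalisation 4π/9 = 1.396263):
  term(m=-4) = (0.000027, -0.000235)   from Y*(Ω₁)=(-0.002894, -0.024499), Y(Ω₂)=(0.009315, 0.002208)
  term(m=-3) = (0.007262, 0.003772)   from Y*(Ω₁)=(-0.119732, -0.037630), Y(Ω₂)=(-0.064216, -0.011326)
  term(m=-2) = (-0.062696, 0.055861)   from Y*(Ω₁)=(-0.228105, 0.256638), Y(Ω₂)=(0.242905, 0.028399)
  term(m=-1) = (-0.083546, -0.219358)   from Y*(Ω₁)=(0.193202, 0.430208), Y(Ω₂)=(-0.496888, -0.028948)
  term(m=+0) = (0.016301, 0.000000)   from Y*(Ω₁)=(0.053622, -0.000000), Y(Ω₂)=(0.304008, 0.000000)
  term(m=+1) = (-0.083546, 0.219358)   from Y*(Ω₁)=(-0.193202, 0.430208), Y(Ω₂)=(0.496888, -0.028948)
  term(m=+2) = (-0.062696, -0.055861)   from Y*(Ω₁)=(-0.228105, -0.256638), Y(Ω₂)=(0.242905, -0.028399)
  term(m=+3) = (0.007262, -0.003772)   from Y*(Ω₁)=(0.119732, -0.037630), Y(Ω₂)=(0.064216, -0.011326)
  term(m=+4) = (0.000027, 0.000235)   from Y*(Ω₁)=(-0.002894, 0.024499), Y(Ω₂)=(0.009315, -0.002208)
Total Σ_m = (-0.261603, -0.000000). Multiply by 1.396263: (-0.365267, -0.000000). P_4(cos γ) = -0.365267

-0.365267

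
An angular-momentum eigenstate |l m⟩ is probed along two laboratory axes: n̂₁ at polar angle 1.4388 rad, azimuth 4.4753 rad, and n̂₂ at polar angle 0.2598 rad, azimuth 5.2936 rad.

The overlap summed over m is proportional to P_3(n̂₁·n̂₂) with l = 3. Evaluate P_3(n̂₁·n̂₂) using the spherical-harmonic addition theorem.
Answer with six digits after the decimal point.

Addition theorem: P_3(cos γ) = (4π/7) Σ_m Y*_{lm}(Ω₁) Y_{lm}(Ω₂), m = −3…3:
  m=-3: Y*=+0.265315+0.307885i  Y=-0.006968+0.001216i  product -0.002223-0.001822i
  m=-2: Y*=-0.117594+0.060353i  Y=-0.025884+0.059819i  product -0.000566-0.008596i
  m=-1: Y*=+0.068729+0.284436i  Y=+0.167286+0.254660i  product -0.060937+0.065085i
  m=+0: Y*=-0.143091-0.000000i  Y=+0.602307+0.000000i  product -0.086185-0.000000i
  m=+1: Y*=-0.068729+0.284436i  Y=-0.167286+0.254660i  product -0.060937-0.065085i
  m=+2: Y*=-0.117594-0.060353i  Y=-0.025884-0.059819i  product -0.000566+0.008596i
  m=+3: Y*=-0.265315+0.307885i  Y=+0.006968+0.001216i  product -0.002223+0.001822i
Accumulated sum -0.213638+0.000000i; after 4π/(2l+1) scaling, -0.383521+0.000000i ⇒ P_3 = -0.383521

-0.383521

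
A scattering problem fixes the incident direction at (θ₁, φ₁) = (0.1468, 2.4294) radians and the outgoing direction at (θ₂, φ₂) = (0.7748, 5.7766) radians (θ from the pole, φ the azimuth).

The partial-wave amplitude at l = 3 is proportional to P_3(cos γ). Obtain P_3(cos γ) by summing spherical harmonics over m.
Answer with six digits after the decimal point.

Summing Y*_{l m}(θ₁,φ₁)·Y_{l m}(θ₂,φ₂) over m ∈ [−3, 3]; prefactor 4π/(2·3+1) = 1.795196:
  m=-3: 0.00070 + 0.00110j × 0.00729 + 0.14266j = -0.00015 + 0.00011j  (running Σ = -0.00015 + 0.00011j)
  m=-2: 0.00316 - 0.02140j × 0.18912 + 0.30326j = 0.00709 - 0.00309j  (running Σ = 0.00693 - 0.00298j)
  m=-1: -0.13930 + 0.12026j × 0.30701 + 0.17036j = -0.06326 + 0.01319j  (running Σ = -0.05632 + 0.01021j)
  m=0: 0.69883 + 0.00000j × -0.11920 + 0.00000j = -0.08330 + 0.00000j  (running Σ = -0.13962 + 0.01021j)
  m=1: 0.13930 + 0.12026j × -0.30701 + 0.17036j = -0.06326 - 0.01319j  (running Σ = -0.20288 - 0.00298j)
  m=2: 0.00316 + 0.02140j × 0.18912 - 0.30326j = 0.00709 + 0.00309j  (running Σ = -0.19579 + 0.00011j)
  m=3: -0.00070 + 0.00110j × -0.00729 + 0.14266j = -0.00015 - 0.00011j  (running Σ = -0.19594 + 0.00000j)
Accumulated sum -0.19594 + 0.00000j; after 4π/(2l+1) scaling, -0.35176 + 0.00000j ⇒ P_3 = -0.351755

-0.351755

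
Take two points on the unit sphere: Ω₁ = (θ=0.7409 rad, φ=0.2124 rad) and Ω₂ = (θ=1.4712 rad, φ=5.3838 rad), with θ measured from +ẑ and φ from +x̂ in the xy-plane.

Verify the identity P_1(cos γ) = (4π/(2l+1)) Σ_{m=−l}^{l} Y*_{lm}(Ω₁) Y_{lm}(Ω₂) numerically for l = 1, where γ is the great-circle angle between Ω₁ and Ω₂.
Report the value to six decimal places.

0.370930

Addition theorem: P_1(cos γ) = (4π/3) Σ_m Y*_{lm}(Ω₁) Y_{lm}(Ω₂), m = −1…1:
  m=-1: +0.227952+0.049158i × +0.213864+0.269162i = +0.035519+0.071869i  (running Σ = +0.035519+0.071869i)
  m=0: +0.360521-0.000000i × +0.048583+0.000000i = +0.017515+0.000000i  (running Σ = +0.053034+0.071869i)
  m=1: -0.227952+0.049158i × -0.213864+0.269162i = +0.035519-0.071869i  (running Σ = +0.088553+0.000000i)
Total Σ_m = +0.088553+0.000000i. Multiply by 4.188790: +0.370930+0.000000i. P_1(cos γ) = 0.370930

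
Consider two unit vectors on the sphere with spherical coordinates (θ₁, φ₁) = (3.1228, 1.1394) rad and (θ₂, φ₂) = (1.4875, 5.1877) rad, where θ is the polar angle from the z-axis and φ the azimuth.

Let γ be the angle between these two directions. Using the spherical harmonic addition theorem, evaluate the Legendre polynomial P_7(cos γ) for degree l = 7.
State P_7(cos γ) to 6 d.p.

Expand P_7 via completeness: Σ_{m} conj(Y_{7,m}) at Ω₁ times Y_{7,m} at Ω₂ —
  m=-7: -0.00000 + 0.00000j × 0.09005 + 0.47965j = -0.00000 + 0.00000j  (running Σ = -0.00000 + 0.00000j)
  m=-6: -0.00000 - 0.00000j × 0.14610 + 0.04355j = -0.00000 - 0.00000j  (running Σ = -0.00000 - 0.00000j)
  m=-5: 0.00000 - 0.00000j × -0.22727 + 0.23672j = -0.00000 + 0.00000j  (running Σ = -0.00000 + 0.00000j)
  m=-4: 0.00000 + 0.00000j × 0.05685 + 0.16574j = -0.00000 + 0.00000j  (running Σ = -0.00000 + 0.00000j)
  m=-3: -0.00006 - 0.00002j × -0.27626 - 0.04030j = 0.00001 + 0.00001j  (running Σ = 0.00001 + 0.00001j)
  m=-2: 0.00172 - 0.00201j × -0.10703 + 0.14986j = 0.00012 + 0.00047j  (running Σ = 0.00013 + 0.00048j)
  m=-1: 0.03204 + 0.06961j × -0.11911 - 0.23143j = 0.01229 - 0.01571j  (running Σ = 0.01243 - 0.01523j)
  m=0: -1.08715 + 0.00000j × -0.18664 + 0.00000j = 0.20291 + 0.00000j  (running Σ = 0.21534 - 0.01523j)
  m=1: -0.03204 + 0.06961j × 0.11911 - 0.23143j = 0.01229 + 0.01571j  (running Σ = 0.22763 + 0.00048j)
  m=2: 0.00172 + 0.00201j × -0.10703 - 0.14986j = 0.00012 - 0.00047j  (running Σ = 0.22775 + 0.00001j)
  m=3: 0.00006 - 0.00002j × 0.27626 - 0.04030j = 0.00001 - 0.00001j  (running Σ = 0.22776 + 0.00000j)
  m=4: 0.00000 - 0.00000j × 0.05685 - 0.16574j = -0.00000 - 0.00000j  (running Σ = 0.22776 + 0.00000j)
  m=5: -0.00000 - 0.00000j × 0.22727 + 0.23672j = -0.00000 - 0.00000j  (running Σ = 0.22776 - 0.00000j)
  m=6: -0.00000 + 0.00000j × 0.14610 - 0.04355j = -0.00000 + 0.00000j  (running Σ = 0.22776 + 0.00000j)
  m=7: 0.00000 + 0.00000j × -0.09005 + 0.47965j = -0.00000 - 0.00000j  (running Σ = 0.22776 + 0.00000j)
Σ over m = 0.22776 + 0.00000j; ×(4π/15) → 0.19081 + 0.00000j. Real part: 0.190810

0.190810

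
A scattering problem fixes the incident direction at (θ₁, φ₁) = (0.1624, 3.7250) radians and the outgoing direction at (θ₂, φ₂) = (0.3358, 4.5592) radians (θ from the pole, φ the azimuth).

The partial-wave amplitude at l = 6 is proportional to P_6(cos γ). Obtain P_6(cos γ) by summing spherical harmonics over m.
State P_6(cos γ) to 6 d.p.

Summing Y*_{l m}(θ₁,φ₁)·Y_{l m}(θ₂,φ₂) over m ∈ [−6, 6]; prefactor 4π/(2·6+1) = 0.966644:
  term(m=-6) = +0.000000+0.000000i   from Y*(Ω₁)=-0.000008-0.000003i, Y(Ω₂)=-0.000375-0.000492i
  term(m=-5) = -0.000001+0.000001i   from Y*(Ω₁)=+0.000178-0.000041i, Y(Ω₂)=-0.004256+0.004424i
  term(m=-4) = -0.000086+0.000017i   from Y*(Ω₁)=-0.001636+0.001712i, Y(Ω₂)=+0.030304+0.021305i
  term(m=-3) = -0.002519-0.001872i   from Y*(Ω₁)=+0.003740-0.020619i, Y(Ω₂)=+0.066429-0.134225i
  term(m=-2) = -0.004844-0.049467i   from Y*(Ω₁)=+0.049426+0.115619i, Y(Ω₂)=-0.376878-0.119221i
  term(m=-1) = +0.179561-0.198001i   from Y*(Ω₁)=-0.388497-0.256427i, Y(Ω₂)=-0.087620+0.567493i
  term(m=+0) = +0.091975+0.000000i   from Y*(Ω₁)=+0.754073-0.000000i, Y(Ω₂)=+0.121972+0.000000i
  term(m=+1) = +0.179561+0.198001i   from Y*(Ω₁)=+0.388497-0.256427i, Y(Ω₂)=+0.087620+0.567493i
  term(m=+2) = -0.004844+0.049467i   from Y*(Ω₁)=+0.049426-0.115619i, Y(Ω₂)=-0.376878+0.119221i
  term(m=+3) = -0.002519+0.001872i   from Y*(Ω₁)=-0.003740-0.020619i, Y(Ω₂)=-0.066429-0.134225i
  term(m=+4) = -0.000086-0.000017i   from Y*(Ω₁)=-0.001636-0.001712i, Y(Ω₂)=+0.030304-0.021305i
  term(m=+5) = -0.000001-0.000001i   from Y*(Ω₁)=-0.000178-0.000041i, Y(Ω₂)=+0.004256+0.004424i
  term(m=+6) = +0.000000-0.000000i   from Y*(Ω₁)=-0.000008+0.000003i, Y(Ω₂)=-0.000375+0.000492i
Total Σ_m = +0.436198-0.000000i. Multiply by 0.966644: +0.421648-0.000000i. P_6(cos γ) = 0.421648

0.421648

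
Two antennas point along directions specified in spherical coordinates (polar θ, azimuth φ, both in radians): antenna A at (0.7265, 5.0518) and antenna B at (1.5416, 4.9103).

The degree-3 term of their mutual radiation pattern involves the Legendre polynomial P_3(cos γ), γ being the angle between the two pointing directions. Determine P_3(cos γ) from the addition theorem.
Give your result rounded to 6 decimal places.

Addition theorem: P_3(cos γ) = (4π/7) Σ_m Y*_{lm}(Ω₁) Y_{lm}(Ω₂), m = −3…3:
  [-3]  conj(Y_{3,-3})(Ω₁) = (-0.104088, 0.064185) ; Y_{3,-3}(Ω₂) = (-0.233121, -0.345377) ; Δ = (0.046433, 0.020987)
  [-2]  conj(Y_{3,-2})(Ω₁) = (-0.262353, -0.211644) ; Y_{3,-2}(Ω₂) = (-0.027504, 0.011493) ; Δ = (0.009648, 0.002806)
  [-1]  conj(Y_{3,-1})(Ω₁) = (0.128207, -0.363117) ; Y_{3,-1}(Ω₂) = (-0.063246, -0.315387) ; Δ = (-0.122631, -0.017469)
  [+0]  conj(Y_{3,0})(Ω₁) = (-0.057517, -0.000000) ; Y_{3,0}(Ω₂) = (-0.032635, 0.000000) ; Δ = (0.001877, 0.000000)
  [+1]  conj(Y_{3,1})(Ω₁) = (-0.128207, -0.363117) ; Y_{3,1}(Ω₂) = (0.063246, -0.315387) ; Δ = (-0.122631, 0.017469)
  [+2]  conj(Y_{3,2})(Ω₁) = (-0.262353, 0.211644) ; Y_{3,2}(Ω₂) = (-0.027504, -0.011493) ; Δ = (0.009648, -0.002806)
  [+3]  conj(Y_{3,3})(Ω₁) = (0.104088, 0.064185) ; Y_{3,3}(Ω₂) = (0.233121, -0.345377) ; Δ = (0.046433, -0.020987)
Total Σ_m = (-0.131223, 0.000000). Multiply by 1.795196: (-0.235570, 0.000000). P_3(cos γ) = -0.235570

-0.235570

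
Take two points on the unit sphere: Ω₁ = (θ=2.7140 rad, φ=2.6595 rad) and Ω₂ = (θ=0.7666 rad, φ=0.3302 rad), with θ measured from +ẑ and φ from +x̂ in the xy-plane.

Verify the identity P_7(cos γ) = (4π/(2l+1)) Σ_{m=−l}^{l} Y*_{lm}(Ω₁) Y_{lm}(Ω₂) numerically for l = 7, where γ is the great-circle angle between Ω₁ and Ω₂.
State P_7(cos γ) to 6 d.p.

Summing Y*_{l m}(θ₁,φ₁)·Y_{l m}(θ₂,φ₂) over m ∈ [−7, 7]; prefactor 4π/(2·7+1) = 0.837758:
  m=-7: Y*=(0.001026, -0.000244)  Y=(-0.026079, -0.028527)  product (-0.000034, -0.000023)
  m=-6: Y*=(0.008390, 0.002134)  Y=(-0.059911, -0.137692)  product (-0.000209, -0.001283)
  m=-5: Y*=(0.032706, 0.029335)  Y=(-0.027125, -0.337482)  product (0.009013, -0.011833)
  m=-4: Y*=(0.053664, 0.143626)  Y=(0.113382, -0.444047)  product (0.069861, -0.007545)
  m=-3: Y*=(-0.045460, 0.363200)  Y=(0.146726, -0.223856)  product (0.074634, 0.063467)
  m=-2: Y*=(-0.306547, 0.441783)  Y=(-0.153290, 0.119068)  product (-0.005611, -0.104221)
  m=-1: Y*=(-0.257012, 0.134488)  Y=(-0.347416, 0.119076)  product (0.073276, -0.077327)
  m=+0: Y*=(0.357911, -0.000000)  Y=(0.088688, 0.000000)  product (0.031743, 0.000000)
  m=+1: Y*=(0.257012, 0.134488)  Y=(0.347416, 0.119076)  product (0.073276, 0.077327)
  m=+2: Y*=(-0.306547, -0.441783)  Y=(-0.153290, -0.119068)  product (-0.005611, 0.104221)
  m=+3: Y*=(0.045460, 0.363200)  Y=(-0.146726, -0.223856)  product (0.074634, -0.063467)
  m=+4: Y*=(0.053664, -0.143626)  Y=(0.113382, 0.444047)  product (0.069861, 0.007545)
  m=+5: Y*=(-0.032706, 0.029335)  Y=(0.027125, -0.337482)  product (0.009013, 0.011833)
  m=+6: Y*=(0.008390, -0.002134)  Y=(-0.059911, 0.137692)  product (-0.000209, 0.001283)
  m=+7: Y*=(-0.001026, -0.000244)  Y=(0.026079, -0.028527)  product (-0.000034, 0.000023)
Accumulated sum (0.473604, 0.000000); after 4π/(2l+1) scaling, (0.396765, 0.000000) ⇒ P_7 = 0.396765

0.396765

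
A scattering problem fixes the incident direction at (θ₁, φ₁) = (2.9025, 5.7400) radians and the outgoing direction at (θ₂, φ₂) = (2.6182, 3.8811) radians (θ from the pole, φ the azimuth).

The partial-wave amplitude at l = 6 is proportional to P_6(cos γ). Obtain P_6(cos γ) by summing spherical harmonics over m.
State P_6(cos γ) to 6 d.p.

Expand P_6 via completeness: Σ_{m} conj(Y_{6,m}) at Ω₁ times Y_{6,m} at Ω₂ —
  m=-6: -0.000085+0.000010i × -0.002048+0.007248i = +0.000000-0.000001i  (running Σ = +0.000000-0.000001i)
  m=-5: +0.001103+0.000500i × -0.038405+0.023861i = -0.000054+0.000007i  (running Σ = -0.000054+0.000006i)
  m=-4: -0.005963-0.008679i × -0.158767-0.029476i = +0.000691+0.001554i  (running Σ = +0.000637+0.001560i)
  m=-3: +0.003644+0.061952i × -0.223243-0.295052i = +0.017465-0.014906i  (running Σ = +0.018102-0.013345i)
  m=-2: +0.114089-0.216797i × +0.045252-0.491659i = -0.101427-0.065904i  (running Σ = -0.083325-0.079249i)
  m=-1: -0.493753+0.298112i × +0.140458-0.128124i = -0.031156+0.105134i  (running Σ = -0.114481+0.025885i)
  m=0: +0.491140-0.000000i × -0.380168+0.000000i = -0.186716+0.000000i  (running Σ = -0.301197+0.025885i)
  m=1: +0.493753+0.298112i × -0.140458-0.128124i = -0.031156-0.105134i  (running Σ = -0.332354-0.079249i)
  m=2: +0.114089+0.216797i × +0.045252+0.491659i = -0.101427+0.065904i  (running Σ = -0.433781-0.013345i)
  m=3: -0.003644+0.061952i × +0.223243-0.295052i = +0.017465+0.014906i  (running Σ = -0.416315+0.001560i)
  m=4: -0.005963+0.008679i × -0.158767+0.029476i = +0.000691-0.001554i  (running Σ = -0.415625+0.000006i)
  m=5: -0.001103+0.000500i × +0.038405+0.023861i = -0.000054-0.000007i  (running Σ = -0.415679-0.000001i)
  m=6: -0.000085-0.000010i × -0.002048-0.007248i = +0.000000+0.000001i  (running Σ = -0.415679+0.000000i)
Accumulated sum -0.415679+0.000000i; after 4π/(2l+1) scaling, -0.401813+0.000000i ⇒ P_6 = -0.401813

-0.401813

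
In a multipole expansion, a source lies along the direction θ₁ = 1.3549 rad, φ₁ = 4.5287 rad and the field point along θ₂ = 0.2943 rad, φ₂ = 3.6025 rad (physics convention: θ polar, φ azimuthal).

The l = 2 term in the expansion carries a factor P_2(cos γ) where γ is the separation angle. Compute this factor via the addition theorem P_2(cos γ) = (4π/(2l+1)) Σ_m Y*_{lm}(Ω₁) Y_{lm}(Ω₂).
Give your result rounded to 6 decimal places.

Addition theorem: P_2(cos γ) = (4π/5) Σ_m Y*_{lm}(Ω₁) Y_{lm}(Ω₂), m = −2…2:
  [-2]  conj(Y_{2,-2})(Ω₁) = -0.34396 + 0.13237j ; Y_{2,-2}(Ω₂) = 0.01964 - 0.02589j ; Δ = -0.00333 + 0.01151j
  [-1]  conj(Y_{2,-1})(Ω₁) = -0.02953 - 0.15894j ; Y_{2,-1}(Ω₂) = -0.19208 + 0.09538j ; Δ = 0.02083 + 0.02771j
  [+0]  conj(Y_{2,0})(Ω₁) = -0.27197 + 0.00000j ; Y_{2,0}(Ω₂) = 0.55117 + 0.00000j ; Δ = -0.14990 + 0.00000j
  [+1]  conj(Y_{2,1})(Ω₁) = 0.02953 - 0.15894j ; Y_{2,1}(Ω₂) = 0.19208 + 0.09538j ; Δ = 0.02083 - 0.02771j
  [+2]  conj(Y_{2,2})(Ω₁) = -0.34396 - 0.13237j ; Y_{2,2}(Ω₂) = 0.01964 + 0.02589j ; Δ = -0.00333 - 0.01151j
Total Σ_m = -0.11490 + 0.00000j. Multiply by 2.513274: -0.28877 + 0.00000j. P_2(cos γ) = -0.288767

-0.288767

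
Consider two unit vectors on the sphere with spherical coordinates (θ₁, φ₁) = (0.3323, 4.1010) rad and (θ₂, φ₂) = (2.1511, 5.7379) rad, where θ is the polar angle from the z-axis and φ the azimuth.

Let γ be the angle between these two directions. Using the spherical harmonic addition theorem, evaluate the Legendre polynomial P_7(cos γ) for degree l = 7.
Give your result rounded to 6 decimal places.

Expand P_7 via completeness: Σ_{m} conj(Y_{7,m}) at Ω₁ times Y_{7,m} at Ω₂ —
  [-7]  conj(Y_{7,-7})(Ω₁) = -0.00018 - 0.00008j ; Y_{7,-7}(Ω₂) = -0.11165 - 0.08944j ; Δ = 0.00001 + 0.00003j
  [-6]  conj(Y_{7,-6})(Ω₁) = 0.00184 - 0.00107j ; Y_{7,-6}(Ω₂) = 0.34797 + 0.04553j ; Δ = 0.00069 - 0.00029j
  [-5]  conj(Y_{7,-5})(Ω₁) = -0.00122 + 0.01434j ; Y_{7,-5}(Ω₂) = -0.39940 + 0.17605j ; Δ = -0.00204 - 0.00594j
  [-4]  conj(Y_{7,-4})(Ω₁) = -0.05195 - 0.04340j ; Y_{7,-4}(Ω₂) = 0.10242 - 0.14643j ; Δ = -0.01168 + 0.00316j
  [-3]  conj(Y_{7,-3})(Ω₁) = 0.21585 - 0.05820j ; Y_{7,-3}(Ω₂) = 0.01648 - 0.25299j ; Δ = -0.01117 - 0.05557j
  [-2]  conj(Y_{7,-2})(Ω₁) = -0.16581 + 0.45704j ; Y_{7,-2}(Ω₂) = 0.14259 + 0.27375j ; Δ = -0.14876 + 0.01978j
  [-1]  conj(Y_{7,-1})(Ω₁) = -0.31671 - 0.45180j ; Y_{7,-1}(Ω₂) = 0.11440 + 0.06940j ; Δ = -0.00488 - 0.07367j
  [+0]  conj(Y_{7,0})(Ω₁) = -0.05012 + 0.00000j ; Y_{7,0}(Ω₂) = -0.32654 + 0.00000j ; Δ = 0.01636 + 0.00000j
  [+1]  conj(Y_{7,1})(Ω₁) = 0.31671 - 0.45180j ; Y_{7,1}(Ω₂) = -0.11440 + 0.06940j ; Δ = -0.00488 + 0.07367j
  [+2]  conj(Y_{7,2})(Ω₁) = -0.16581 - 0.45704j ; Y_{7,2}(Ω₂) = 0.14259 - 0.27375j ; Δ = -0.14876 - 0.01978j
  [+3]  conj(Y_{7,3})(Ω₁) = -0.21585 - 0.05820j ; Y_{7,3}(Ω₂) = -0.01648 - 0.25299j ; Δ = -0.01117 + 0.05557j
  [+4]  conj(Y_{7,4})(Ω₁) = -0.05195 + 0.04340j ; Y_{7,4}(Ω₂) = 0.10242 + 0.14643j ; Δ = -0.01168 - 0.00316j
  [+5]  conj(Y_{7,5})(Ω₁) = 0.00122 + 0.01434j ; Y_{7,5}(Ω₂) = 0.39940 + 0.17605j ; Δ = -0.00204 + 0.00594j
  [+6]  conj(Y_{7,6})(Ω₁) = 0.00184 + 0.00107j ; Y_{7,6}(Ω₂) = 0.34797 - 0.04553j ; Δ = 0.00069 + 0.00029j
  [+7]  conj(Y_{7,7})(Ω₁) = 0.00018 - 0.00008j ; Y_{7,7}(Ω₂) = 0.11165 - 0.08944j ; Δ = 0.00001 - 0.00003j
Total Σ_m = -0.33925 + 0.00000j. Multiply by 0.837758: -0.28421 + 0.00000j. P_7(cos γ) = -0.284213

-0.284213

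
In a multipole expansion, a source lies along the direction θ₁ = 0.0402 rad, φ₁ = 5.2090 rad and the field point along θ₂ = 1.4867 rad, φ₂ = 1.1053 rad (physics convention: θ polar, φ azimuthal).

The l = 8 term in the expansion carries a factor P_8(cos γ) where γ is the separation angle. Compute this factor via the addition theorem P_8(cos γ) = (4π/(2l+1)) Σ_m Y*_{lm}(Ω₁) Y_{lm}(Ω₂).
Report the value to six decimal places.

Term-by-term m-sum for l=8 (normalisation 4π/17 = 0.739198):
  [-8]  conj(Y_{8,-8})(Ω₁) = (-0.000000, -0.000000) ; Y_{8,-8}(Ω₂) = (-0.418444, -0.275575) ; Δ = (0.000000, 0.000000)
  [-7]  conj(Y_{8,-7})(Ω₁) = (0.000000, -0.000000) ; Y_{8,-7}(Ω₂) = (0.019701, -0.167787) ; Δ = (-0.000000, -0.000000)
  [-6]  conj(Y_{8,-6})(Ω₁) = (0.000000, -0.000000) ; Y_{8,-6}(Ω₂) = (-0.309684, 0.112558) ; Δ = (-0.000000, 0.000000)
  [-5]  conj(Y_{8,-5})(Ω₁) = (0.000001, 0.000001) ; Y_{8,-5}(Ω₂) = (-0.141213, -0.133328) ; Δ = (0.000000, -0.000000)
  [-4]  conj(Y_{8,-4})(Ω₁) = (-0.000014, 0.000032) ; Y_{8,-4}(Ω₂) = (-0.078499, 0.261919) ; Δ = (-0.000007, -0.000006)
  [-3]  conj(Y_{8,-3})(Ω₁) = (-0.000899, 0.000073) ; Y_{8,-3}(Ω₂) = (-0.201504, 0.035484) ; Δ = (0.000179, -0.000047)
  [-2]  conj(Y_{8,-2})(Ω₁) = (-0.009022, -0.013843) ; Y_{8,-2}(Ω₂) = (0.148045, 0.198922) ; Δ = (0.001418, -0.003844)
  [-1]  conj(Y_{8,-1})(Ω₁) = (0.093159, -0.171908) ; Y_{8,-1}(Ω₂) = (-0.093663, 0.186464) ; Δ = (0.023329, 0.033472)
  [+0]  conj(Y_{8,0})(Ω₁) = (1.129516, -0.000000) ; Y_{8,0}(Ω₂) = (0.240352, 0.000000) ; Δ = (0.271482, 0.000000)
  [+1]  conj(Y_{8,1})(Ω₁) = (-0.093159, -0.171908) ; Y_{8,1}(Ω₂) = (0.093663, 0.186464) ; Δ = (0.023329, -0.033472)
  [+2]  conj(Y_{8,2})(Ω₁) = (-0.009022, 0.013843) ; Y_{8,2}(Ω₂) = (0.148045, -0.198922) ; Δ = (0.001418, 0.003844)
  [+3]  conj(Y_{8,3})(Ω₁) = (0.000899, 0.000073) ; Y_{8,3}(Ω₂) = (0.201504, 0.035484) ; Δ = (0.000179, 0.000047)
  [+4]  conj(Y_{8,4})(Ω₁) = (-0.000014, -0.000032) ; Y_{8,4}(Ω₂) = (-0.078499, -0.261919) ; Δ = (-0.000007, 0.000006)
  [+5]  conj(Y_{8,5})(Ω₁) = (-0.000001, 0.000001) ; Y_{8,5}(Ω₂) = (0.141213, -0.133328) ; Δ = (0.000000, 0.000000)
  [+6]  conj(Y_{8,6})(Ω₁) = (0.000000, 0.000000) ; Y_{8,6}(Ω₂) = (-0.309684, -0.112558) ; Δ = (-0.000000, -0.000000)
  [+7]  conj(Y_{8,7})(Ω₁) = (-0.000000, -0.000000) ; Y_{8,7}(Ω₂) = (-0.019701, -0.167787) ; Δ = (-0.000000, 0.000000)
  [+8]  conj(Y_{8,8})(Ω₁) = (-0.000000, 0.000000) ; Y_{8,8}(Ω₂) = (-0.418444, 0.275575) ; Δ = (0.000000, -0.000000)
Accumulated sum (0.321319, 0.000000); after 4π/(2l+1) scaling, (0.237518, 0.000000) ⇒ P_8 = 0.237518

0.237518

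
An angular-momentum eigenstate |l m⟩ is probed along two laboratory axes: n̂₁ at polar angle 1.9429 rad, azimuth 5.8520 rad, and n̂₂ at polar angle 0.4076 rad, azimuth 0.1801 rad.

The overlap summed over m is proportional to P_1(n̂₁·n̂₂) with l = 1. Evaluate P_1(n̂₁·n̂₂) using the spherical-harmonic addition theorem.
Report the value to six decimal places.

-0.031383

Addition theorem: P_1(cos γ) = (4π/3) Σ_m Y*_{lm}(Ω₁) Y_{lm}(Ω₂), m = −1…1:
  m=-1: Y*=+0.292391-0.134517i  Y=+0.134741-0.024533i  product +0.036097-0.025298i
  m=+0: Y*=-0.177644-0.000000i  Y=+0.448574+0.000000i  product -0.079686-0.000000i
  m=+1: Y*=-0.292391-0.134517i  Y=-0.134741-0.024533i  product +0.036097+0.025298i
Σ over m = -0.007492+0.000000i; ×(4π/3) → -0.031383+0.000000i. Real part: -0.031383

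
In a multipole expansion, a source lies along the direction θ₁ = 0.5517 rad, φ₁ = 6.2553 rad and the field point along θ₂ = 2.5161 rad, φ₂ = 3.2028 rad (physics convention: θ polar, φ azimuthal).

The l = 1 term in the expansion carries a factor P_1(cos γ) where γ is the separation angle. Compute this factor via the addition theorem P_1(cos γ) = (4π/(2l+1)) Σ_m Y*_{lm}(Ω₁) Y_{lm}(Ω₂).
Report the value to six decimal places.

Expand P_1 via completeness: Σ_{m} conj(Y_{1,m}) at Ω₁ times Y_{1,m} at Ω₂ —
  m=-1: (0.181015, -0.005049) × (-0.201907, 0.012374) = (-0.036486, 0.003259)  (running Σ = (-0.036486, 0.003259))
  m=0: (0.416111, -0.000000) × (-0.396098, 0.000000) = (-0.164821, 0.000000)  (running Σ = (-0.201306, 0.003259))
  m=1: (-0.181015, -0.005049) × (0.201907, 0.012374) = (-0.036486, -0.003259)  (running Σ = (-0.237792, 0.000000))
Total Σ_m = (-0.237792, 0.000000). Multiply by 4.188790: (-0.996061, 0.000000). P_1(cos γ) = -0.996061

-0.996061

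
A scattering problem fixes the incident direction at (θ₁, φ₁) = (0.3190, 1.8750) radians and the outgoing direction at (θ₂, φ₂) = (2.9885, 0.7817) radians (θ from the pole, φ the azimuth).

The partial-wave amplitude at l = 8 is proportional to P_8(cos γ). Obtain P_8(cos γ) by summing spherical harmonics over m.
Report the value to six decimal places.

Summing Y*_{l m}(θ₁,φ₁)·Y_{l m}(θ₂,φ₂) over m ∈ [−8, 8]; prefactor 4π/(2·8+1) = 0.739198:
  m=-8: Y*=(-0.000037, 0.000031)  Y=(0.000000, 0.000000)  product (-0.000000, 0.000000)
  m=-7: Y*=(0.000495, 0.000310)  Y=(-0.000003, -0.000003)  product (-0.000000, -0.000000)
  m=-6: Y*=(0.001129, -0.004341)  Y=(-0.000001, 0.000065)  product (0.000000, 0.000000)
  m=-5: Y*=(-0.024624, 0.001227)  Y=(0.000556, -0.000536)  product (-0.000013, 0.000014)
  m=-4: Y*=(0.034485, 0.093318)  Y=(-0.006881, -0.000102)  product (-0.000228, -0.000646)
  m=-3: Y*=(0.227951, -0.176252)  Y=(0.031705, 0.032416)  product (0.012941, 0.001801)
  m=-2: Y*=(-0.450872, -0.314056)  Y=(0.001557, -0.210467)  product (-0.066800, 0.094405)
  m=-1: Y*=(-0.154435, 0.491914)  Y=(-0.431587, 0.428406)  product (-0.144087, -0.278465)
  m=+0: Y*=(-0.173839, -0.000000)  Y=(0.721396, 0.000000)  product (-0.125407, -0.000000)
  m=+1: Y*=(0.154435, 0.491914)  Y=(0.431587, 0.428406)  product (-0.144087, 0.278465)
  m=+2: Y*=(-0.450872, 0.314056)  Y=(0.001557, 0.210467)  product (-0.066800, -0.094405)
  m=+3: Y*=(-0.227951, -0.176252)  Y=(-0.031705, 0.032416)  product (0.012941, -0.001801)
  m=+4: Y*=(0.034485, -0.093318)  Y=(-0.006881, 0.000102)  product (-0.000228, 0.000646)
  m=+5: Y*=(0.024624, 0.001227)  Y=(-0.000556, -0.000536)  product (-0.000013, -0.000014)
  m=+6: Y*=(0.001129, 0.004341)  Y=(-0.000001, -0.000065)  product (0.000000, -0.000000)
  m=+7: Y*=(-0.000495, 0.000310)  Y=(0.000003, -0.000003)  product (-0.000000, 0.000000)
  m=+8: Y*=(-0.000037, -0.000031)  Y=(0.000000, -0.000000)  product (-0.000000, -0.000000)
Accumulated sum (-0.521781, -0.000000); after 4π/(2l+1) scaling, (-0.385699, -0.000000) ⇒ P_8 = -0.385699

-0.385699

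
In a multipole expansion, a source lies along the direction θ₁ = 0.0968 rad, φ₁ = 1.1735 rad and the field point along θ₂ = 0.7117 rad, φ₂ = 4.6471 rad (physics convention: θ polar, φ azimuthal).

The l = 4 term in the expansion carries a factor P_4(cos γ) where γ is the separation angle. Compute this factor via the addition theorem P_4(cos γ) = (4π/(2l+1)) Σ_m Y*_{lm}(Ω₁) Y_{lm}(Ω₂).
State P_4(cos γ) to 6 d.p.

-0.416232

Term-by-term m-sum for l=4 (normalisation 4π/9 = 1.396263):
  m=-4: -0.00000 - 0.00004j × 0.07779 + 0.02079j = 0.00000 - 0.00000j  (running Σ = 0.00000 - 0.00000j)
  m=-3: -0.00104 - 0.00042j × 0.05139 - 0.25902j = -0.00016 + 0.00025j  (running Σ = -0.00016 + 0.00025j)
  m=-2: -0.01299 + 0.01323j × -0.42643 - 0.05600j = 0.00628 - 0.00492j  (running Σ = 0.00612 - 0.00467j)
  m=-1: 0.06928 + 0.16511j × -0.01548 + 0.23675j = -0.04016 + 0.01385j  (running Σ = -0.03404 + 0.00918j)
  m=0: 0.80708 + 0.00000j × -0.28500 + 0.00000j = -0.23002 + 0.00000j  (running Σ = -0.26406 + 0.00918j)
  m=1: -0.06928 + 0.16511j × 0.01548 + 0.23675j = -0.04016 - 0.01385j  (running Σ = -0.30422 - 0.00467j)
  m=2: -0.01299 - 0.01323j × -0.42643 + 0.05600j = 0.00628 + 0.00492j  (running Σ = -0.29794 + 0.00025j)
  m=3: 0.00104 - 0.00042j × -0.05139 - 0.25902j = -0.00016 - 0.00025j  (running Σ = -0.29810 - 0.00000j)
  m=4: -0.00000 + 0.00004j × 0.07779 - 0.02079j = 0.00000 + 0.00000j  (running Σ = -0.29810 + 0.00000j)
Accumulated sum -0.29810 + 0.00000j; after 4π/(2l+1) scaling, -0.41623 + 0.00000j ⇒ P_4 = -0.416232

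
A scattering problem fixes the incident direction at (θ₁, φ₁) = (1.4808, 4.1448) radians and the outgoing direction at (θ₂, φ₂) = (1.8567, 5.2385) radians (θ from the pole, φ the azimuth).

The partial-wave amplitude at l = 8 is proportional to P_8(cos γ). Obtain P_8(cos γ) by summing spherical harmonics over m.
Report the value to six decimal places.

Expand P_8 via completeness: Σ_{m} conj(Y_{8,m}) at Ω₁ times Y_{8,m} at Ω₂ —
  m=-8: Y*=-0.08524 + 0.49164j  Y=-0.17852 + 0.32408j  product -0.14411 - 0.11539j
  m=-7: Y*=-0.13310 - 0.12135j  Y=-0.22412 - 0.37288j  product -0.01542 + 0.07682j
  m=-6: Y*=-0.31168 + 0.08423j  Y=0.05667 - 0.00085j  product -0.01759 + 0.00504j
  m=-5: Y*=0.06164 - 0.19674j  Y=0.16474 - 0.29380j  product -0.04765 - 0.05052j
  m=-4: Y*=-0.17021 - 0.20227j  Y=0.09576 + 0.16207j  product 0.01648 - 0.04695j
  m=-3: Y*=0.21469 - 0.02850j  Y=0.25642 - 0.00193j  product 0.05499 - 0.00772j
  m=-2: Y*=0.10027 - 0.21543j  Y=-0.11655 + 0.20424j  product 0.03231 + 0.04559j
  m=-1: Y*=0.11856 + 0.18596j  Y=0.10844 + 0.18674j  product -0.02187 + 0.04231j
  m=+0: Y*=0.22961 + 0.00000j  Y=-0.24683 + 0.00000j  product -0.05667 + 0.00000j
  m=+1: Y*=-0.11856 + 0.18596j  Y=-0.10844 + 0.18674j  product -0.02187 - 0.04231j
  m=+2: Y*=0.10027 + 0.21543j  Y=-0.11655 - 0.20424j  product 0.03231 - 0.04559j
  m=+3: Y*=-0.21469 - 0.02850j  Y=-0.25642 - 0.00193j  product 0.05499 + 0.00772j
  m=+4: Y*=-0.17021 + 0.20227j  Y=0.09576 - 0.16207j  product 0.01648 + 0.04695j
  m=+5: Y*=-0.06164 - 0.19674j  Y=-0.16474 - 0.29380j  product -0.04765 + 0.05052j
  m=+6: Y*=-0.31168 - 0.08423j  Y=0.05667 + 0.00085j  product -0.01759 - 0.00504j
  m=+7: Y*=0.13310 - 0.12135j  Y=0.22412 - 0.37288j  product -0.01542 - 0.07682j
  m=+8: Y*=-0.08524 - 0.49164j  Y=-0.17852 - 0.32408j  product -0.14411 + 0.11539j
Σ over m = -0.34237 + 0.00000j; ×(4π/17) → -0.25308 + 0.00000j. Real part: -0.253078

-0.253078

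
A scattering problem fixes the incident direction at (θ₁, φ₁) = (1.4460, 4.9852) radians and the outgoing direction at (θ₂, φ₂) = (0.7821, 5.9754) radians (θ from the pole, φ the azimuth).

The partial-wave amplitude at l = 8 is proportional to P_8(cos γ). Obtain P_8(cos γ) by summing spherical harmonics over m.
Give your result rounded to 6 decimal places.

-0.146551

Term-by-term m-sum for l=8 (normalisation 4π/17 = 0.739198):
  term(m=-8) = -0.001026-0.015157i   from Y*(Ω₁)=-0.278065+0.396421i, Y(Ω₂)=-0.024408+0.019710i
  term(m=-7) = +0.024468-0.018532i   from Y*(Ω₁)=-0.229160-0.080774i, Y(Ω₂)=-0.069618+0.105406i
  term(m=-6) = -0.078472-0.027934i   from Y*(Ω₁)=-0.018203+0.275112i, Y(Ω₂)=-0.082303+0.290681i
  term(m=-5) = -0.029056-0.119453i   from Y*(Ω₁)=-0.263662+0.055300i, Y(Ω₂)=+0.014541+0.456104i
  term(m=-4) = -0.050143+0.053654i   from Y*(Ω₁)=+0.092702+0.178259i, Y(Ω₂)=+0.121772+0.344622i
  term(m=-3) = +0.012231+0.002112i   from Y*(Ω₁)=-0.202106+0.189175i, Y(Ω₂)=-0.027044-0.035764i
  term(m=-2) = -0.025231-0.058114i   from Y*(Ω₁)=+0.141833+0.086106i, Y(Ω₂)=-0.311741-0.220476i
  term(m=-1) = +0.021440-0.032682i   from Y*(Ω₁)=-0.075107+0.268445i, Y(Ω₂)=-0.133629-0.042479i
  term(m=+0) = +0.053323+0.000000i   from Y*(Ω₁)=+0.155361-0.000000i, Y(Ω₂)=+0.343218+0.000000i
  term(m=+1) = +0.021440+0.032682i   from Y*(Ω₁)=+0.075107+0.268445i, Y(Ω₂)=+0.133629-0.042479i
  term(m=+2) = -0.025231+0.058114i   from Y*(Ω₁)=+0.141833-0.086106i, Y(Ω₂)=-0.311741+0.220476i
  term(m=+3) = +0.012231-0.002112i   from Y*(Ω₁)=+0.202106+0.189175i, Y(Ω₂)=+0.027044-0.035764i
  term(m=+4) = -0.050143-0.053654i   from Y*(Ω₁)=+0.092702-0.178259i, Y(Ω₂)=+0.121772-0.344622i
  term(m=+5) = -0.029056+0.119453i   from Y*(Ω₁)=+0.263662+0.055300i, Y(Ω₂)=-0.014541+0.456104i
  term(m=+6) = -0.078472+0.027934i   from Y*(Ω₁)=-0.018203-0.275112i, Y(Ω₂)=-0.082303-0.290681i
  term(m=+7) = +0.024468+0.018532i   from Y*(Ω₁)=+0.229160-0.080774i, Y(Ω₂)=+0.069618+0.105406i
  term(m=+8) = -0.001026+0.015157i   from Y*(Ω₁)=-0.278065-0.396421i, Y(Ω₂)=-0.024408-0.019710i
Σ over m = -0.198256+0.000000i; ×(4π/17) → -0.146551+0.000000i. Real part: -0.146551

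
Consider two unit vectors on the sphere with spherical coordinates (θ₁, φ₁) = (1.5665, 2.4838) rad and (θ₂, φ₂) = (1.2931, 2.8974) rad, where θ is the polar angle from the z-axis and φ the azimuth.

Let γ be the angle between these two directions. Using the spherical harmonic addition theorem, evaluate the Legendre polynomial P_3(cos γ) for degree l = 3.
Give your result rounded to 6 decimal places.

Summing Y*_{l m}(θ₁,φ₁)·Y_{l m}(θ₂,φ₂) over m ∈ [−3, 3]; prefactor 4π/(2·3+1) = 1.795196:
  term(m=-3) = 0.05017 - 0.14647j   from Y*(Ω₁)=0.16346 + 0.38386j, Y(Ω₂)=-0.27588 - 0.24818j
  term(m=-2) = 0.00077 - 0.00084j   from Y*(Ω₁)=0.00111 - 0.00425j, Y(Ω₂)=0.22882 + 0.12158j
  term(m=-1) = 0.05741 - 0.02520j   from Y*(Ω₁)=0.25572 - 0.19756j, Y(Ω₂)=0.18826 + 0.04691j
  term(m=+0) = 0.00129 + 0.00000j   from Y*(Ω₁)=-0.00481 + 0.00000j, Y(Ω₂)=-0.26847 + 0.00000j
  term(m=+1) = 0.05741 + 0.02520j   from Y*(Ω₁)=-0.25572 - 0.19756j, Y(Ω₂)=-0.18826 + 0.04691j
  term(m=+2) = 0.00077 + 0.00084j   from Y*(Ω₁)=0.00111 + 0.00425j, Y(Ω₂)=0.22882 - 0.12158j
  term(m=+3) = 0.05017 + 0.14647j   from Y*(Ω₁)=-0.16346 + 0.38386j, Y(Ω₂)=0.27588 - 0.24818j
Accumulated sum 0.21798 + 0.00000j; after 4π/(2l+1) scaling, 0.39132 + 0.00000j ⇒ P_3 = 0.391323

0.391323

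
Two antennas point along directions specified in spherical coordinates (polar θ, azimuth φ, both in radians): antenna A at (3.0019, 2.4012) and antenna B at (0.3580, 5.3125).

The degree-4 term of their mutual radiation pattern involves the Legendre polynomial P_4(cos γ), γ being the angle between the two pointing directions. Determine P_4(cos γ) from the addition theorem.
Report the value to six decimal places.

0.763589

Summing Y*_{l m}(θ₁,φ₁)·Y_{l m}(θ₂,φ₂) over m ∈ [−4, 4]; prefactor 4π/(2·4+1) = 1.396263:
  m=-4: -0.000164-0.000030i × -0.004921-0.004504i = +0.000001+0.000001i  (running Σ = +0.000001+0.000001i)
  m=-3: -0.002026-0.002663i × -0.049113+0.011476i = +0.000130+0.000108i  (running Σ = +0.000131+0.000108i)
  m=-2: +0.003419-0.037879i × -0.076464+0.196806i = +0.007193+0.003569i  (running Σ = +0.007324+0.003678i)
  m=-1: +0.186078-0.170040i × +0.275365+0.402404i = +0.119664+0.028056i  (running Σ = +0.126988+0.031733i)
  m=0: +0.765640-0.000000i × +0.382561+0.000000i = +0.292904+0.000000i  (running Σ = +0.419892+0.031733i)
  m=1: -0.186078-0.170040i × -0.275365+0.402404i = +0.119664-0.028056i  (running Σ = +0.539556+0.003678i)
  m=2: +0.003419+0.037879i × -0.076464-0.196806i = +0.007193-0.003569i  (running Σ = +0.546750+0.000108i)
  m=3: +0.002026-0.002663i × +0.049113+0.011476i = +0.000130-0.000108i  (running Σ = +0.546880+0.000001i)
  m=4: -0.000164+0.000030i × -0.004921+0.004504i = +0.000001-0.000001i  (running Σ = +0.546881-0.000000i)
Σ over m = +0.546881-0.000000i; ×(4π/9) → +0.763589-0.000000i. Real part: 0.763589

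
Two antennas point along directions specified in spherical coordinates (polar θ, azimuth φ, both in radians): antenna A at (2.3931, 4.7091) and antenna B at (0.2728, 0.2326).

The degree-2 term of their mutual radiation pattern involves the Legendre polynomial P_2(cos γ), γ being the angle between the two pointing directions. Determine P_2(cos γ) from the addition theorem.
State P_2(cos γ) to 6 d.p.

0.340314

Expand P_2 via completeness: Σ_{m} conj(Y_{2,m}) at Ω₁ times Y_{2,m} at Ω₂ —
  term(m=-2) = (-0.004468, 0.002280)   from Y*(Ω₁)=(-0.178891, 0.001177), Y(Ω₂)=(0.025061, -0.012579)
  term(m=-1) = (0.018046, 0.075079)   from Y*(Ω₁)=(0.001267, 0.385220), Y(Ω₂)=(0.195052, -0.046205)
  term(m=+0) = (0.108251, 0.000000)   from Y*(Ω₁)=(0.192583, -0.000000), Y(Ω₂)=(0.562098, 0.000000)
  term(m=+1) = (0.018046, -0.075079)   from Y*(Ω₁)=(-0.001267, 0.385220), Y(Ω₂)=(-0.195052, -0.046205)
  term(m=+2) = (-0.004468, -0.002280)   from Y*(Ω₁)=(-0.178891, -0.001177), Y(Ω₂)=(0.025061, 0.012579)
Accumulated sum (0.135407, 0.000000); after 4π/(2l+1) scaling, (0.340314, 0.000000) ⇒ P_2 = 0.340314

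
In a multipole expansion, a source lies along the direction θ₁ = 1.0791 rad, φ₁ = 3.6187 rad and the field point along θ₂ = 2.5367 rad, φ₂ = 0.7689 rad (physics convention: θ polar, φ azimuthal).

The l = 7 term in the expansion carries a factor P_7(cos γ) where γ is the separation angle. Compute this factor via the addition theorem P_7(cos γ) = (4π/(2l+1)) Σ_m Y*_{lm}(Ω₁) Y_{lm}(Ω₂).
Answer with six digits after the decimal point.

Term-by-term m-sum for l=7 (normalisation 4π/15 = 0.837758):
  m=-7: Y*=(0.202811, 0.040723)  Y=(0.005971, 0.007539)  product (0.000904, 0.001772)
  m=-6: Y*=(-0.398505, 0.114138)  Y=(0.005144, -0.051795)  product (0.003862, 0.021228)
  m=-5: Y*=(0.269688, -0.254308)  Y=(-0.129799, 0.109975)  product (-0.007038, 0.062668)
  m=-4: Y*=(0.007091, -0.020198)  Y=(0.365099, 0.024129)  product (0.003076, -0.007203)
  m=-3: Y*=(0.048536, 0.345730)  Y=(-0.325170, -0.359064)  product (0.108357, -0.129849)
  m=-2: Y*=(-0.080131, -0.113058)  Y=(-0.008291, 0.251181)  product (0.029062, -0.019190)
  m=-1: Y*=(-0.262539, -0.135717)  Y=(-0.192790, 0.186532)  product (0.075930, -0.022807)
  m=+0: Y*=(0.178381, -0.000000)  Y=(0.350493, 0.000000)  product (0.062521, 0.000000)
  m=+1: Y*=(0.262539, -0.135717)  Y=(0.192790, 0.186532)  product (0.075930, 0.022807)
  m=+2: Y*=(-0.080131, 0.113058)  Y=(-0.008291, -0.251181)  product (0.029062, 0.019190)
  m=+3: Y*=(-0.048536, 0.345730)  Y=(0.325170, -0.359064)  product (0.108357, 0.129849)
  m=+4: Y*=(0.007091, 0.020198)  Y=(0.365099, -0.024129)  product (0.003076, 0.007203)
  m=+5: Y*=(-0.269688, -0.254308)  Y=(0.129799, 0.109975)  product (-0.007038, -0.062668)
  m=+6: Y*=(-0.398505, -0.114138)  Y=(0.005144, 0.051795)  product (0.003862, -0.021228)
  m=+7: Y*=(-0.202811, 0.040723)  Y=(-0.005971, 0.007539)  product (0.000904, -0.001772)
Σ over m = (0.490829, -0.000000); ×(4π/15) → (0.411196, -0.000000). Real part: 0.411196

0.411196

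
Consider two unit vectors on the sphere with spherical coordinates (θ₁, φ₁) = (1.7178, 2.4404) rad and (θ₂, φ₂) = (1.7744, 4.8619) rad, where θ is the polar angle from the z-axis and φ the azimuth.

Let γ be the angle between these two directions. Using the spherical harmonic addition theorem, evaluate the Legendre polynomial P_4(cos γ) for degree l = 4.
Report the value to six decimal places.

Addition theorem: P_4(cos γ) = (4π/9) Σ_m Y*_{lm}(Ω₁) Y_{lm}(Ω₂), m = −4…4:
  term(m=-4) = (-0.166650, 0.044551)   from Y*(Ω₁)=(-0.399937, -0.140044), Y(Ω₂)=(0.336432, -0.229201)
  term(m=-3) = (0.023454, -0.035069)   from Y*(Ω₁)=(-0.090142, -0.152872), Y(Ω₂)=(0.103089, 0.214211)
  term(m=-2) = (0.008298, 0.063168)   from Y*(Ω₁)=(-0.046628, 0.274248), Y(Ω₂)=(0.218859, -0.067467)
  term(m=-1) = (-0.037335, -0.032752)   from Y*(Ω₁)=(-0.149261, 0.126025), Y(Ω₂)=(0.037870, 0.251399)
  term(m=+0) = (0.048637, 0.000000)   from Y*(Ω₁)=(0.250973, -0.000000), Y(Ω₂)=(0.193795, 0.000000)
  term(m=+1) = (-0.037335, 0.032752)   from Y*(Ω₁)=(0.149261, 0.126025), Y(Ω₂)=(-0.037870, 0.251399)
  term(m=+2) = (0.008298, -0.063168)   from Y*(Ω₁)=(-0.046628, -0.274248), Y(Ω₂)=(0.218859, 0.067467)
  term(m=+3) = (0.023454, 0.035069)   from Y*(Ω₁)=(0.090142, -0.152872), Y(Ω₂)=(-0.103089, 0.214211)
  term(m=+4) = (-0.166650, -0.044551)   from Y*(Ω₁)=(-0.399937, 0.140044), Y(Ω₂)=(0.336432, 0.229201)
Accumulated sum (-0.295829, -0.000000); after 4π/(2l+1) scaling, (-0.413055, -0.000000) ⇒ P_4 = -0.413055

-0.413055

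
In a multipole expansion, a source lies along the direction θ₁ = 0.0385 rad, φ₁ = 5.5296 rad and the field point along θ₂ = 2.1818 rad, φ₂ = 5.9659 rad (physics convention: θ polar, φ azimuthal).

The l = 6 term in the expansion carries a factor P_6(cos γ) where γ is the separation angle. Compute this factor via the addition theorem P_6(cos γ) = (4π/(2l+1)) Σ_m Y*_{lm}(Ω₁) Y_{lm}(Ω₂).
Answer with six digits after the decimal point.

Term-by-term m-sum for l=6 (normalisation 4π/13 = 0.966644):
  [-6]  conj(Y_{6,-6})(Ω₁) = -0.000000+0.000000i ; Y_{6,-6}(Ω₂) = -0.047669+0.137858i ; Δ = -0.000000-0.000000i
  [-5]  conj(Y_{6,-5})(Ω₁) = -0.000000+0.000000i ; Y_{6,-5}(Ω₂) = +0.005532-0.353875i ; Δ = +0.000000+0.000000i
  [-4]  conj(Y_{6,-4})(Ω₁) = -0.000008-0.000001i ; Y_{6,-4}(Ω₂) = +0.125012+0.401772i ; Δ = -0.000001-0.000003i
  [-3]  conj(Y_{6,-3})(Ω₁) = -0.000189-0.000229i ; Y_{6,-3}(Ω₂) = -0.073902-0.103750i ; Δ = -0.000010+0.000036i
  [-2]  conj(Y_{6,-2})(Ω₁) = +0.000489-0.007671i ; Y_{6,-2}(Ω₂) = -0.237484-0.174821i ; Δ = -0.001457+0.001736i
  [-1]  conj(Y_{6,-1})(Ω₁) = +0.091825-0.086161i ; Y_{6,-1}(Ω₂) = +0.238922+0.078457i ; Δ = +0.028699-0.013381i
  [+0]  conj(Y_{6,0})(Ω₁) = +1.001338-0.000000i ; Y_{6,0}(Ω₂) = +0.233427+0.000000i ; Δ = +0.233740+0.000000i
  [+1]  conj(Y_{6,1})(Ω₁) = -0.091825-0.086161i ; Y_{6,1}(Ω₂) = -0.238922+0.078457i ; Δ = +0.028699+0.013381i
  [+2]  conj(Y_{6,2})(Ω₁) = +0.000489+0.007671i ; Y_{6,2}(Ω₂) = -0.237484+0.174821i ; Δ = -0.001457-0.001736i
  [+3]  conj(Y_{6,3})(Ω₁) = +0.000189-0.000229i ; Y_{6,3}(Ω₂) = +0.073902-0.103750i ; Δ = -0.000010-0.000036i
  [+4]  conj(Y_{6,4})(Ω₁) = -0.000008+0.000001i ; Y_{6,4}(Ω₂) = +0.125012-0.401772i ; Δ = -0.000001+0.000003i
  [+5]  conj(Y_{6,5})(Ω₁) = +0.000000+0.000000i ; Y_{6,5}(Ω₂) = -0.005532-0.353875i ; Δ = +0.000000-0.000000i
  [+6]  conj(Y_{6,6})(Ω₁) = -0.000000-0.000000i ; Y_{6,6}(Ω₂) = -0.047669-0.137858i ; Δ = -0.000000+0.000000i
Total Σ_m = +0.288203-0.000000i. Multiply by 0.966644: +0.278590-0.000000i. P_6(cos γ) = 0.278590

0.278590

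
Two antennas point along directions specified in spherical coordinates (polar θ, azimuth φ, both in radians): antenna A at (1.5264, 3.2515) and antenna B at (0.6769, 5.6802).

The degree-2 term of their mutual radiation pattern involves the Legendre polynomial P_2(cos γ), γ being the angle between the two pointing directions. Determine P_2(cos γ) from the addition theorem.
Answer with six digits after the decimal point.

Expand P_2 via completeness: Σ_{m} conj(Y_{2,m}) at Ω₁ times Y_{2,m} at Ω₂ —
  m=-2: (0.376237, 0.084061) × (0.054073, 0.141581) = (0.008443, 0.057813)  (running Σ = (0.008443, 0.057813))
  m=-1: (-0.034047, -0.003757) × (0.310692, 0.213920) = (-0.009774, -0.008451)  (running Σ = (-0.001331, 0.049363))
  m=0: (-0.313528, -0.000000) × (0.259550, 0.000000) = (-0.081376, -0.000000)  (running Σ = (-0.082708, 0.049363))
  m=1: (0.034047, -0.003757) × (-0.310692, 0.213920) = (-0.009774, 0.008451)  (running Σ = (-0.092482, 0.057813))
  m=2: (0.376237, -0.084061) × (0.054073, -0.141581) = (0.008443, -0.057813)  (running Σ = (-0.084039, 0.000000))
Total Σ_m = (-0.084039, 0.000000). Multiply by 2.513274: (-0.211213, 0.000000). P_2(cos γ) = -0.211213

-0.211213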